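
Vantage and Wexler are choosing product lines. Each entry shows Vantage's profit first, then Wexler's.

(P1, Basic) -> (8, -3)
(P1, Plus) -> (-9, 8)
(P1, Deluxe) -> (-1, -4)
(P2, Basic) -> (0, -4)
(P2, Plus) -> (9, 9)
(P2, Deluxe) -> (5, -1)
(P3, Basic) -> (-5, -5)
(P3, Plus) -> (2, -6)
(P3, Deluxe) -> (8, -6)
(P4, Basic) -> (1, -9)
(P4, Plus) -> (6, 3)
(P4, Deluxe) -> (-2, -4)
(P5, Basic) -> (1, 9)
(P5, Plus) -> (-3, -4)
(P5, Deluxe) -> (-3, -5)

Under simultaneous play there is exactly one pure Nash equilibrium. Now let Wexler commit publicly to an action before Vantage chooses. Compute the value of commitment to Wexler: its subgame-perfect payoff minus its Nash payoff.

Work backward from Vantage's decision.
- Basic: BR = P1, leader payoff -3.
- Plus: BR = P2, leader payoff 9.
- Deluxe: BR = P3, leader payoff -6.
Maximizing over -3, 9, -6, Wexler chooses Plus. Subgame-perfect outcome: (P2, Plus) with payoffs (9, 9).
Now find the simultaneous Nash equilibrium.
Vantage's best replies: Basic→P1; Plus→P2; Deluxe→P3.
Wexler's best replies: P1→Plus; P2→Plus; P3→Basic; P4→Plus; P5→Basic.
Only (P2, Plus) has each player best-responding; Nash payoffs (9, 9).
Wexler's commitment gain: 9 − 9 = 0.

0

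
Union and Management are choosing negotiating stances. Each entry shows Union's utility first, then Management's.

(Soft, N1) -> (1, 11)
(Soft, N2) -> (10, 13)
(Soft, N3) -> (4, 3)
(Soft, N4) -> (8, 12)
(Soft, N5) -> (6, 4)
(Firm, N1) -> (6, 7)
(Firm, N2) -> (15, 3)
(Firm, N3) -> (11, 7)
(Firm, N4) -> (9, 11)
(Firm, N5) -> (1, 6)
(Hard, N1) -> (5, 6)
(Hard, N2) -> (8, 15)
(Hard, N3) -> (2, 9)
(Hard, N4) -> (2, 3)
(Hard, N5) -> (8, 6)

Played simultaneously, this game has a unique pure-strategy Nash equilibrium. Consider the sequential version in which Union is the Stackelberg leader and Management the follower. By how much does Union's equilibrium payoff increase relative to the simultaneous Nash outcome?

Management best-responds to each possible Union move:
- Soft: BR = N2, leader payoff 10.
- Firm: BR = N4, leader payoff 9.
- Hard: BR = N2, leader payoff 8.
Maximizing over 10, 9, 8, Union chooses Soft. Subgame-perfect outcome: (Soft, N2) with payoffs (10, 13).
Under simultaneous play:
Union's best replies: N1→Firm; N2→Firm; N3→Firm; N4→Firm; N5→Hard.
Management's best replies: Soft→N2; Firm→N4; Hard→N2.
The unique mutual best reply is (Firm, N4), giving (9, 11).
Union's commitment gain: 10 − 9 = 1.

1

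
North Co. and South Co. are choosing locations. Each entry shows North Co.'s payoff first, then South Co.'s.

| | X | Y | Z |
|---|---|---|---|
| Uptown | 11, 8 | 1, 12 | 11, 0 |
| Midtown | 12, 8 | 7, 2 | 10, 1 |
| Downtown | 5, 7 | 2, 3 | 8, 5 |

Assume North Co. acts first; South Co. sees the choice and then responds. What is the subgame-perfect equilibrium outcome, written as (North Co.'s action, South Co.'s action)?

(Midtown, X)

South Co. best-responds to each possible North Co. move:
- Uptown → South Co. plays Y (best of 8, 12, 0); North Co. gets 1.
- Midtown → South Co. plays X (best of 8, 2, 1); North Co. gets 12.
- Downtown → South Co. plays X (best of 7, 3, 5); North Co. gets 5.
Maximizing over 1, 12, 5, North Co. chooses Midtown. Subgame-perfect outcome: (Midtown, X) with payoffs (12, 8).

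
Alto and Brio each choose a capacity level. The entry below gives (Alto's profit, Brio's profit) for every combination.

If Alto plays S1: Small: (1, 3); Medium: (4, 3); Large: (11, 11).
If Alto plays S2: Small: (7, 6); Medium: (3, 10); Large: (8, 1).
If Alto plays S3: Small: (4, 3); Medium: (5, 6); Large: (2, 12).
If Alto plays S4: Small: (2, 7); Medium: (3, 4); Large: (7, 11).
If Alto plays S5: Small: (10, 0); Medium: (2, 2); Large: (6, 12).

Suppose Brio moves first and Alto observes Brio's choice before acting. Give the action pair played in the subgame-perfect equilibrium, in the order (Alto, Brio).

(S1, Large)

Alto best-responds to each possible Brio move:
- Small: BR = S5, leader payoff 0.
- Medium: BR = S3, leader payoff 6.
- Large: BR = S1, leader payoff 11.
Brio's induced payoffs are 0, 6, 11, so Brio commits to Large. Subgame-perfect outcome: (S1, Large) with payoffs (11, 11).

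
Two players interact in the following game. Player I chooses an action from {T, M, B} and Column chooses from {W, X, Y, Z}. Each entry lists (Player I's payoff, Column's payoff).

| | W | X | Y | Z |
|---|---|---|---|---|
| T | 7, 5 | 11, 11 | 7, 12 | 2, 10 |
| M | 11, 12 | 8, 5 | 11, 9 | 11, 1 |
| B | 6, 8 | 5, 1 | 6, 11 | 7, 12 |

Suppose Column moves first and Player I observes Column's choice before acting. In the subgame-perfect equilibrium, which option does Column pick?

W

Player I best-responds to each possible Column move:
- W: BR = M, leader payoff 12.
- X: BR = T, leader payoff 11.
- Y: BR = M, leader payoff 9.
- Z: BR = M, leader payoff 1.
Column's induced payoffs are 12, 11, 9, 1, so Column commits to W. Subgame-perfect outcome: (M, W) with payoffs (11, 12).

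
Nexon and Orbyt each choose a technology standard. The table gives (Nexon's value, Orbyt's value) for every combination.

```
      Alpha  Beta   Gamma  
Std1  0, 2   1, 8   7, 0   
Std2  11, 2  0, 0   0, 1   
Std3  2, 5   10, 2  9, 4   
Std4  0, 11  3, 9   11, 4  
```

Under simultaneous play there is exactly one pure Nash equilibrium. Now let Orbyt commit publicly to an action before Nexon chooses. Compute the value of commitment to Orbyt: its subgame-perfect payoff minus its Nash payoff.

Solve by backward induction (Orbyt leads).
- Alpha: BR = Std2, leader payoff 2.
- Beta: BR = Std3, leader payoff 2.
- Gamma: BR = Std4, leader payoff 4.
Maximizing over 2, 2, 4, Orbyt chooses Gamma. Subgame-perfect outcome: (Std4, Gamma) with payoffs (11, 4).
Now find the simultaneous Nash equilibrium.
Nexon's best replies: Alpha→Std2; Beta→Std3; Gamma→Std4.
Orbyt's best replies: Std1→Beta; Std2→Alpha; Std3→Alpha; Std4→Alpha.
Only (Std2, Alpha) has each player best-responding; Nash payoffs (11, 2).
Orbyt's commitment gain: 4 − 2 = 2.

2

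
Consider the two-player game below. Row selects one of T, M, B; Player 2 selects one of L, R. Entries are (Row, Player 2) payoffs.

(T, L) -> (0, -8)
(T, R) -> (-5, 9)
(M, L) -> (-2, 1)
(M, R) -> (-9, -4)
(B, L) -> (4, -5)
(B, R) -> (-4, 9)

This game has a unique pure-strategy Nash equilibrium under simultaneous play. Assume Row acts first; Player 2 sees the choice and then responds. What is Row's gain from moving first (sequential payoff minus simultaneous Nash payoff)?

Backward induction with Row moving first.
- T → Player 2 plays R (best of -8, 9); Row gets -5.
- M → Player 2 plays L (best of 1, -4); Row gets -2.
- B → Player 2 plays R (best of -5, 9); Row gets -4.
Among -5, -2, -4, the best is -2 at M. Subgame-perfect outcome: (M, L) with payoffs (-2, 1).
Under simultaneous play:
Row's best replies: L→B; R→B.
Player 2's best replies: T→R; M→L; B→R.
Only (B, R) has each player best-responding; Nash payoffs (-4, 9).
Row's commitment gain: -2 − -4 = 2.

2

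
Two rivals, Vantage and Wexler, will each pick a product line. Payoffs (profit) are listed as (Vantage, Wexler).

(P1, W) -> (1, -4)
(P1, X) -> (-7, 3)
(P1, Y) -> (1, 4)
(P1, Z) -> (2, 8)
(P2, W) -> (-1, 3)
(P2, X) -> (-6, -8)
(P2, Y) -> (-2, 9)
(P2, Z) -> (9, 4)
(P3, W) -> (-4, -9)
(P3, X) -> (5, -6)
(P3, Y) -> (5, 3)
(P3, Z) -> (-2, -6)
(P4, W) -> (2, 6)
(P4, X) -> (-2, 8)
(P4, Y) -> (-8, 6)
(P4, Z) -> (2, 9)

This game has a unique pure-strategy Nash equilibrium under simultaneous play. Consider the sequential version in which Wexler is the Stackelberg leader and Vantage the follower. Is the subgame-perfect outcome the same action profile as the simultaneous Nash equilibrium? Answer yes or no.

Solve by backward induction (Wexler leads).
- W: BR = P4, leader payoff 6.
- X: BR = P3, leader payoff -6.
- Y: BR = P3, leader payoff 3.
- Z: BR = P2, leader payoff 4.
Wexler's induced payoffs are 6, -6, 3, 4, so Wexler commits to W. Subgame-perfect outcome: (P4, W) with payoffs (2, 6).
Now find the simultaneous Nash equilibrium.
Vantage's best replies: W→P4; X→P3; Y→P3; Z→P2.
Wexler's best replies: P1→Z; P2→Y; P3→Y; P4→Z.
The unique mutual best reply is (P3, Y), giving (5, 3).
Sequential outcome (P4, W) differs from the Nash profile (P3, Y).

no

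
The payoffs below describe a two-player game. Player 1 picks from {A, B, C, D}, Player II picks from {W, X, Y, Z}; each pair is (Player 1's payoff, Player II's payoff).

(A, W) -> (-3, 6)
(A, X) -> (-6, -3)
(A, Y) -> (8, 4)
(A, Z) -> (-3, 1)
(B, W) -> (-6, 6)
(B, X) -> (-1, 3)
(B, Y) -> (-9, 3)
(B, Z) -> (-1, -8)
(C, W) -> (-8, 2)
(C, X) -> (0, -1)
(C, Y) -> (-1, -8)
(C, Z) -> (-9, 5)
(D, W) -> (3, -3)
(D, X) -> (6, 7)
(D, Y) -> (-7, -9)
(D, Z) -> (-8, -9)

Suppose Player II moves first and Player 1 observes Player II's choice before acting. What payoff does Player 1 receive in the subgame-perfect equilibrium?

6

Player 1 best-responds to each possible Player II move:
- W: BR = D, leader payoff -3.
- X: BR = D, leader payoff 7.
- Y: BR = A, leader payoff 4.
- Z: BR = B, leader payoff -8.
Maximizing over -3, 7, 4, -8, Player II chooses X. Subgame-perfect outcome: (D, X) with payoffs (6, 7).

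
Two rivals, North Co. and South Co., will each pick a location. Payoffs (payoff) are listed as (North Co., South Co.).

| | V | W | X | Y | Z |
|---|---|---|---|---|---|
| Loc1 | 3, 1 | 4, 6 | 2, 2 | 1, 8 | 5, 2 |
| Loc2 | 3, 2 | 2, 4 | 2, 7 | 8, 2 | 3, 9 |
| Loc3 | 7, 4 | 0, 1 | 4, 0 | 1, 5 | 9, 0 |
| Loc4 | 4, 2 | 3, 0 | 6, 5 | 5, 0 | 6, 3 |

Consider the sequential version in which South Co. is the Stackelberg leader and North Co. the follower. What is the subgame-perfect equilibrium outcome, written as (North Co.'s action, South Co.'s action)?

(Loc1, W)

North Co. best-responds to each possible South Co. move:
- V: BR = Loc3, leader payoff 4.
- W: BR = Loc1, leader payoff 6.
- X: BR = Loc4, leader payoff 5.
- Y: BR = Loc2, leader payoff 2.
- Z: BR = Loc3, leader payoff 0.
Among 4, 6, 5, 2, 0, the best is 6 at W. Subgame-perfect outcome: (Loc1, W) with payoffs (4, 6).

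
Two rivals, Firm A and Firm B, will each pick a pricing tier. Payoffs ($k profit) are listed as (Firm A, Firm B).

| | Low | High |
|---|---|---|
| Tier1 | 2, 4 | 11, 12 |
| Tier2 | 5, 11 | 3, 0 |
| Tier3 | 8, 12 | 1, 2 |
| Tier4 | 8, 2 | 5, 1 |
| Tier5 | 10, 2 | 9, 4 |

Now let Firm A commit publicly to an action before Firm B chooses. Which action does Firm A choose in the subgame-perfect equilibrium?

Solve by backward induction (Firm A leads).
- Tier1: Firm B compares 4, 12 and picks High; Firm A would get 11.
- Tier2: Firm B compares 11, 0 and picks Low; Firm A would get 5.
- Tier3: Firm B compares 12, 2 and picks Low; Firm A would get 8.
- Tier4: Firm B compares 2, 1 and picks Low; Firm A would get 8.
- Tier5: Firm B compares 2, 4 and picks High; Firm A would get 9.
Among 11, 5, 8, 8, 9, the best is 11 at Tier1. Subgame-perfect outcome: (Tier1, High) with payoffs (11, 12).

Tier1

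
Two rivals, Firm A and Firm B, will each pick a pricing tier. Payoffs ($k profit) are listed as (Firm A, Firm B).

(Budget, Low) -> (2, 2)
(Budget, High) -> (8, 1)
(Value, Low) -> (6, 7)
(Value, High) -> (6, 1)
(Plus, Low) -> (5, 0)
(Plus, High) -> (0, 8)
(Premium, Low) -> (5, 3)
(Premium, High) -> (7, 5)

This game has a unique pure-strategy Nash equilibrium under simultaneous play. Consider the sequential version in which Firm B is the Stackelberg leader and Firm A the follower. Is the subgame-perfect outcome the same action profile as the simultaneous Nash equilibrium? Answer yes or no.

Solve by backward induction (Firm B leads).
- Low: Firm A compares 2, 6, 5, 5 and picks Value; Firm B would get 7.
- High: Firm A compares 8, 6, 0, 7 and picks Budget; Firm B would get 1.
Among 7, 1, the best is 7 at Low. Subgame-perfect outcome: (Value, Low) with payoffs (6, 7).
Now find the simultaneous Nash equilibrium.
Firm A's best replies: Low→Value; High→Budget.
Firm B's best replies: Budget→Low; Value→Low; Plus→High; Premium→High.
Only (Value, Low) has each player best-responding; Nash payoffs (6, 7).
Sequential outcome (Value, Low) coincides with the Nash profile (Value, Low).

yes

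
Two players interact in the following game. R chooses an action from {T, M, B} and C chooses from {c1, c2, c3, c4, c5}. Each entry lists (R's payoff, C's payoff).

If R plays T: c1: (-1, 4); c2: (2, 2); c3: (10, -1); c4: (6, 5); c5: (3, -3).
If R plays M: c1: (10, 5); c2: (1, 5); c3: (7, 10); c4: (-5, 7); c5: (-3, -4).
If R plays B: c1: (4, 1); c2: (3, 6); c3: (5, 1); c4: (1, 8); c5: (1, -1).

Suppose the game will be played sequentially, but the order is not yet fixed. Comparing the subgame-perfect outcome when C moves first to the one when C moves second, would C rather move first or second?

second

If R leads: C's best replies are T→c4, M→c3, B→c4; R's induced payoffs 6, 7, 1; outcome (M, c3), payoffs (7, 10).
If C leads: R's best replies are c1→M, c2→B, c3→T, c4→T, c5→T; C's induced payoffs 5, 6, -1, 5, -3; outcome (B, c2), payoffs (3, 6).
C gets 6 moving first and 10 moving second, so C prefers to move second.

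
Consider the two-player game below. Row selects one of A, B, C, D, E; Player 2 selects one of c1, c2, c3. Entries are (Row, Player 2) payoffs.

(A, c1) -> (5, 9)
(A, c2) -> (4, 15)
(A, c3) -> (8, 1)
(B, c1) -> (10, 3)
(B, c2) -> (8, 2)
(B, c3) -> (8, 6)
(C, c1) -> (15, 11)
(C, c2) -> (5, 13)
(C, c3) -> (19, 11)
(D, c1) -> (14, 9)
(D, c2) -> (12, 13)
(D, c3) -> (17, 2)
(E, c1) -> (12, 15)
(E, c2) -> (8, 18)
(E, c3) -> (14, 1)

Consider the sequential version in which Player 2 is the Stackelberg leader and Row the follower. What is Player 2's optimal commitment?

c2

Solve by backward induction (Player 2 leads).
- c1: Row compares 5, 10, 15, 14, 12 and picks C; Player 2 would get 11.
- c2: Row compares 4, 8, 5, 12, 8 and picks D; Player 2 would get 13.
- c3: Row compares 8, 8, 19, 17, 14 and picks C; Player 2 would get 11.
Player 2's induced payoffs are 11, 13, 11, so Player 2 commits to c2. Subgame-perfect outcome: (D, c2) with payoffs (12, 13).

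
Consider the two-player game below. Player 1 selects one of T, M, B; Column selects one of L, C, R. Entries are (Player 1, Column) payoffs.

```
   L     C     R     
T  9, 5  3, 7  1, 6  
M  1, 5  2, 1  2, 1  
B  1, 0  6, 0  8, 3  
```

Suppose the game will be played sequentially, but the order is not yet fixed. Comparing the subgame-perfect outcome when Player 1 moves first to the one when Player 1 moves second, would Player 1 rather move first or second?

If Player 1 leads: Column's best replies are T→C, M→L, B→R; Player 1's induced payoffs 3, 1, 8; outcome (B, R), payoffs (8, 3).
If Column leads: Player 1's best replies are L→T, C→B, R→B; Column's induced payoffs 5, 0, 3; outcome (T, L), payoffs (9, 5).
Player 1 gets 8 moving first and 9 moving second, so Player 1 prefers to move second.

second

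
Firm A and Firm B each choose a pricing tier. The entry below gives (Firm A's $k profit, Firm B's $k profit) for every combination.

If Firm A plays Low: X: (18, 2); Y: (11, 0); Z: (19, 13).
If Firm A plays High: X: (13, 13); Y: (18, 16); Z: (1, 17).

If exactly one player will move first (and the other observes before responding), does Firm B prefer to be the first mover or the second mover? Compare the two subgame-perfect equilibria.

If Firm A leads: Firm B's best replies are Low→Z, High→Z; Firm A's induced payoffs 19, 1; outcome (Low, Z), payoffs (19, 13).
If Firm B leads: Firm A's best replies are X→Low, Y→High, Z→Low; Firm B's induced payoffs 2, 16, 13; outcome (High, Y), payoffs (18, 16).
Firm B gets 16 moving first and 13 moving second, so Firm B prefers to move first.

first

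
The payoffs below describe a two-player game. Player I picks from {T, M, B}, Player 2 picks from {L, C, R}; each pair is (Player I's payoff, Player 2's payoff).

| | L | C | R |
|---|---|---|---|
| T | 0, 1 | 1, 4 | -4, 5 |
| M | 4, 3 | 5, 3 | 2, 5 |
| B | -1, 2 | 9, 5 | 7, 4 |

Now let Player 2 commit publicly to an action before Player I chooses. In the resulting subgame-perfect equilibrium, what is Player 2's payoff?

Backward induction with Player 2 moving first.
- L: Player I compares 0, 4, -1 and picks M; Player 2 would get 3.
- C: Player I compares 1, 5, 9 and picks B; Player 2 would get 5.
- R: Player I compares -4, 2, 7 and picks B; Player 2 would get 4.
Maximizing over 3, 5, 4, Player 2 chooses C. Subgame-perfect outcome: (B, C) with payoffs (9, 5).

5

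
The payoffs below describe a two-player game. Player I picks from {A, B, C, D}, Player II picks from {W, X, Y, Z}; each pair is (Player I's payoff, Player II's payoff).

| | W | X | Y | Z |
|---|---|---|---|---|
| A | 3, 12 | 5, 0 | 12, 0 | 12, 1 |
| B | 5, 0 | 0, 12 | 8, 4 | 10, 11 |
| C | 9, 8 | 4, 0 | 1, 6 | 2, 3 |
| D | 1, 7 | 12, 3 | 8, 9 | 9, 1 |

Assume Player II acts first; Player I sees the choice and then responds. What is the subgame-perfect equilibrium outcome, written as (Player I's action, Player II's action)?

(C, W)

Work backward from Player I's decision.
- W: Player I compares 3, 5, 9, 1 and picks C; Player II would get 8.
- X: Player I compares 5, 0, 4, 12 and picks D; Player II would get 3.
- Y: Player I compares 12, 8, 1, 8 and picks A; Player II would get 0.
- Z: Player I compares 12, 10, 2, 9 and picks A; Player II would get 1.
Among 8, 3, 0, 1, the best is 8 at W. Subgame-perfect outcome: (C, W) with payoffs (9, 8).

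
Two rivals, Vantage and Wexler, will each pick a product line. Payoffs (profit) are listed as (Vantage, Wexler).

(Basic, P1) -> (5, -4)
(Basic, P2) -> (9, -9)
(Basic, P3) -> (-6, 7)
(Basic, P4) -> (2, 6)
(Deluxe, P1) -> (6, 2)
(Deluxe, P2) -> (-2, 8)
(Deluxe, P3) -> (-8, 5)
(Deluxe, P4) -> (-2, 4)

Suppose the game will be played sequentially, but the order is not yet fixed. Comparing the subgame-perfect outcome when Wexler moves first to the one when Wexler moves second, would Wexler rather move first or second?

second

If Vantage leads: Wexler's best replies are Basic→P3, Deluxe→P2; Vantage's induced payoffs -6, -2; outcome (Deluxe, P2), payoffs (-2, 8).
If Wexler leads: Vantage's best replies are P1→Deluxe, P2→Basic, P3→Basic, P4→Basic; Wexler's induced payoffs 2, -9, 7, 6; outcome (Basic, P3), payoffs (-6, 7).
Wexler gets 7 moving first and 8 moving second, so Wexler prefers to move second.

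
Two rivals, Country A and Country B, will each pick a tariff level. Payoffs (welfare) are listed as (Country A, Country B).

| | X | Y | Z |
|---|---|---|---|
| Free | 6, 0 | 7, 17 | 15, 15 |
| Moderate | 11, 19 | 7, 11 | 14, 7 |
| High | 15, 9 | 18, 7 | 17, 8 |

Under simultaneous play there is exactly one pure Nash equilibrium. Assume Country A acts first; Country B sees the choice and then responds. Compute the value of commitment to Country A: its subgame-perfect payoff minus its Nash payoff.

Country B best-responds to each possible Country A move:
- Free: Country B compares 0, 17, 15 and picks Y; Country A would get 7.
- Moderate: Country B compares 19, 11, 7 and picks X; Country A would get 11.
- High: Country B compares 9, 7, 8 and picks X; Country A would get 15.
Country A's induced payoffs are 7, 11, 15, so Country A commits to High. Subgame-perfect outcome: (High, X) with payoffs (15, 9).
Now find the simultaneous Nash equilibrium.
Country A's best replies: X→High; Y→High; Z→High.
Country B's best replies: Free→Y; Moderate→X; High→X.
Only (High, X) has each player best-responding; Nash payoffs (15, 9).
Country A's commitment gain: 15 − 15 = 0.

0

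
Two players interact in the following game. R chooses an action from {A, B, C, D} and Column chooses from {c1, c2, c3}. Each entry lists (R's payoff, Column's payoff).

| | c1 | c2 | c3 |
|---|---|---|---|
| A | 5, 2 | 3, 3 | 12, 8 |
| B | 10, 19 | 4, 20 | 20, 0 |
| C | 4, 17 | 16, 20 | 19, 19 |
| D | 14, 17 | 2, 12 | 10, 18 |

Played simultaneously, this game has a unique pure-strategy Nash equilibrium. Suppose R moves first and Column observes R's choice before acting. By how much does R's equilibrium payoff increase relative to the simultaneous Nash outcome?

0

Solve by backward induction (R leads).
- A: Column compares 2, 3, 8 and picks c3; R would get 12.
- B: Column compares 19, 20, 0 and picks c2; R would get 4.
- C: Column compares 17, 20, 19 and picks c2; R would get 16.
- D: Column compares 17, 12, 18 and picks c3; R would get 10.
R's induced payoffs are 12, 4, 16, 10, so R commits to C. Subgame-perfect outcome: (C, c2) with payoffs (16, 20).
Under simultaneous play:
R's best replies: c1→D; c2→C; c3→B.
Column's best replies: A→c3; B→c2; C→c2; D→c3.
Only (C, c2) has each player best-responding; Nash payoffs (16, 20).
R's commitment gain: 16 − 16 = 0.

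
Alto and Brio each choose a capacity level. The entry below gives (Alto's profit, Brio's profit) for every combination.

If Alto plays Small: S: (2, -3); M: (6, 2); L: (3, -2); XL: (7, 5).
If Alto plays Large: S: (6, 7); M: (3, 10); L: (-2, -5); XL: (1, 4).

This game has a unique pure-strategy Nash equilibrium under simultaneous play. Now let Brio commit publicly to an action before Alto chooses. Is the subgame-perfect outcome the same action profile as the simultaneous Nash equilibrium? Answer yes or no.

no

Backward induction with Brio moving first.
- S: BR = Large, leader payoff 7.
- M: BR = Small, leader payoff 2.
- L: BR = Small, leader payoff -2.
- XL: BR = Small, leader payoff 5.
Brio's induced payoffs are 7, 2, -2, 5, so Brio commits to S. Subgame-perfect outcome: (Large, S) with payoffs (6, 7).
For the simultaneous game, intersect best replies.
Alto's best replies: S→Large; M→Small; L→Small; XL→Small.
Brio's best replies: Small→XL; Large→M.
The unique mutual best reply is (Small, XL), giving (7, 5).
Sequential outcome (Large, S) differs from the Nash profile (Small, XL).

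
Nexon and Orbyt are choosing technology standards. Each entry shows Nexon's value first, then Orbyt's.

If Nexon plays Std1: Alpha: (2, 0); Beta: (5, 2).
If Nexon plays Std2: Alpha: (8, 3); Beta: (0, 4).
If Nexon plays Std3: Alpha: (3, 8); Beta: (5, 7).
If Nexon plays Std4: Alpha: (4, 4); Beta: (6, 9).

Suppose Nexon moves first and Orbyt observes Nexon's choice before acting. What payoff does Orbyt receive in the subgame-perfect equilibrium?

9

Work backward from Orbyt's decision.
- Std1: Orbyt compares 0, 2 and picks Beta; Nexon would get 5.
- Std2: Orbyt compares 3, 4 and picks Beta; Nexon would get 0.
- Std3: Orbyt compares 8, 7 and picks Alpha; Nexon would get 3.
- Std4: Orbyt compares 4, 9 and picks Beta; Nexon would get 6.
Among 5, 0, 3, 6, the best is 6 at Std4. Subgame-perfect outcome: (Std4, Beta) with payoffs (6, 9).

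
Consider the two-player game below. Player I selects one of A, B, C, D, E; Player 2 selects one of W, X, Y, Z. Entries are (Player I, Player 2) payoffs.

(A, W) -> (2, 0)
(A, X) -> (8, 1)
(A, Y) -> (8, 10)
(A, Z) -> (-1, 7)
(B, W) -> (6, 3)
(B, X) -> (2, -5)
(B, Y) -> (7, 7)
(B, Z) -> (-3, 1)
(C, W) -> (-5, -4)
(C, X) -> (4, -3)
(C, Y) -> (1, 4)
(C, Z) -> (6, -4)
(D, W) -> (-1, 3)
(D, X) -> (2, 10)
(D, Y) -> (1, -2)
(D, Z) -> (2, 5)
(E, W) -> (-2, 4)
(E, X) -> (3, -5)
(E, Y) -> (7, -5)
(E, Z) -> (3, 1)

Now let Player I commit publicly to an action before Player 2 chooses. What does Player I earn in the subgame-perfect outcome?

Backward induction with Player I moving first.
- A → Player 2 plays Y (best of 0, 1, 10, 7); Player I gets 8.
- B → Player 2 plays Y (best of 3, -5, 7, 1); Player I gets 7.
- C → Player 2 plays Y (best of -4, -3, 4, -4); Player I gets 1.
- D → Player 2 plays X (best of 3, 10, -2, 5); Player I gets 2.
- E → Player 2 plays W (best of 4, -5, -5, 1); Player I gets -2.
Maximizing over 8, 7, 1, 2, -2, Player I chooses A. Subgame-perfect outcome: (A, Y) with payoffs (8, 10).

8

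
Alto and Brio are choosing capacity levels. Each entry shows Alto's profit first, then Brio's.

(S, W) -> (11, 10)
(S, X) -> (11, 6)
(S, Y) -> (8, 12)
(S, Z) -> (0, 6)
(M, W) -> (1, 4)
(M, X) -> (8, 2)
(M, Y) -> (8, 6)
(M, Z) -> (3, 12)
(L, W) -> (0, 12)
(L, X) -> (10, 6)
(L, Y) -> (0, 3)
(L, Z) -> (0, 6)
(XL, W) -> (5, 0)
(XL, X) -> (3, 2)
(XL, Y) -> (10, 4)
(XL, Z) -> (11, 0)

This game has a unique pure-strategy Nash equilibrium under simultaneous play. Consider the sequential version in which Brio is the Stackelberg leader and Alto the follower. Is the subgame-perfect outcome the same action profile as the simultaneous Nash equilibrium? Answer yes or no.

no

Backward induction with Brio moving first.
- W: Alto compares 11, 1, 0, 5 and picks S; Brio would get 10.
- X: Alto compares 11, 8, 10, 3 and picks S; Brio would get 6.
- Y: Alto compares 8, 8, 0, 10 and picks XL; Brio would get 4.
- Z: Alto compares 0, 3, 0, 11 and picks XL; Brio would get 0.
Among 10, 6, 4, 0, the best is 10 at W. Subgame-perfect outcome: (S, W) with payoffs (11, 10).
For the simultaneous game, intersect best replies.
Alto's best replies: W→S; X→S; Y→XL; Z→XL.
Brio's best replies: S→Y; M→Z; L→W; XL→Y.
Only (XL, Y) has each player best-responding; Nash payoffs (10, 4).
Sequential outcome (S, W) differs from the Nash profile (XL, Y).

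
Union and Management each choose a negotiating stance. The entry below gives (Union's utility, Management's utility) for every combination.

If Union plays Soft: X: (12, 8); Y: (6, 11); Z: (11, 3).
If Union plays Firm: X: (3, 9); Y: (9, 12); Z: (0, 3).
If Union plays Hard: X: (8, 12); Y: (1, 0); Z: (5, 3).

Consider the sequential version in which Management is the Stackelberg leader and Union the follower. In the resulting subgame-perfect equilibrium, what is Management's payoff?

Union best-responds to each possible Management move:
- X → Union plays Soft (best of 12, 3, 8); Management gets 8.
- Y → Union plays Firm (best of 6, 9, 1); Management gets 12.
- Z → Union plays Soft (best of 11, 0, 5); Management gets 3.
Maximizing over 8, 12, 3, Management chooses Y. Subgame-perfect outcome: (Firm, Y) with payoffs (9, 12).

12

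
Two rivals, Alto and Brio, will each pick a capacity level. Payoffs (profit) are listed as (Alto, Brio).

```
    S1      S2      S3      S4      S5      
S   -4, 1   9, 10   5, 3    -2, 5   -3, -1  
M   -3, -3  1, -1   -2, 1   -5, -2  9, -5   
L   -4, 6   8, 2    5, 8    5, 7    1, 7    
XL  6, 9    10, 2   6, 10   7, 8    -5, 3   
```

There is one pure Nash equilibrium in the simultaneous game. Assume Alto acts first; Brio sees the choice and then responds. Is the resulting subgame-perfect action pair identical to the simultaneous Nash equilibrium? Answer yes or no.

no

Work backward from Brio's decision.
- S: Brio compares 1, 10, 3, 5, -1 and picks S2; Alto would get 9.
- M: Brio compares -3, -1, 1, -2, -5 and picks S3; Alto would get -2.
- L: Brio compares 6, 2, 8, 7, 7 and picks S3; Alto would get 5.
- XL: Brio compares 9, 2, 10, 8, 3 and picks S3; Alto would get 6.
Alto's induced payoffs are 9, -2, 5, 6, so Alto commits to S. Subgame-perfect outcome: (S, S2) with payoffs (9, 10).
Under simultaneous play:
Alto's best replies: S1→XL; S2→XL; S3→XL; S4→XL; S5→M.
Brio's best replies: S→S2; M→S3; L→S3; XL→S3.
Only (XL, S3) has each player best-responding; Nash payoffs (6, 10).
Sequential outcome (S, S2) differs from the Nash profile (XL, S3).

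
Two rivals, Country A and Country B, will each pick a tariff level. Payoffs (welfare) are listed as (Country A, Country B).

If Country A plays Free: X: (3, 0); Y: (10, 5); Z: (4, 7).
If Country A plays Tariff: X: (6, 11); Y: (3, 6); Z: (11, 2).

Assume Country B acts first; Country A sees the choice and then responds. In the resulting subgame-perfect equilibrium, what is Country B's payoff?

Backward induction with Country B moving first.
- X → Country A plays Tariff (best of 3, 6); Country B gets 11.
- Y → Country A plays Free (best of 10, 3); Country B gets 5.
- Z → Country A plays Tariff (best of 4, 11); Country B gets 2.
Maximizing over 11, 5, 2, Country B chooses X. Subgame-perfect outcome: (Tariff, X) with payoffs (6, 11).

11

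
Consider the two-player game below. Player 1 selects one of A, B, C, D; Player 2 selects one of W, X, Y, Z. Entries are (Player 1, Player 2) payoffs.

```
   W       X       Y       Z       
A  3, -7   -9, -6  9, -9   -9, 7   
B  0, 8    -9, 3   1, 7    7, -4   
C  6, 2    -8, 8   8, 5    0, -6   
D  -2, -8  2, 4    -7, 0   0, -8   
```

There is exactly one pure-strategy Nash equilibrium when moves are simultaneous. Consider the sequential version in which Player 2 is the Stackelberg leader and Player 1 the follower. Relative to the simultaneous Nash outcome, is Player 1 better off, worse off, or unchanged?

unchanged

Solve by backward induction (Player 2 leads).
- W: BR = C, leader payoff 2.
- X: BR = D, leader payoff 4.
- Y: BR = A, leader payoff -9.
- Z: BR = B, leader payoff -4.
Among 2, 4, -9, -4, the best is 4 at X. Subgame-perfect outcome: (D, X) with payoffs (2, 4).
Now find the simultaneous Nash equilibrium.
Player 1's best replies: W→C; X→D; Y→A; Z→B.
Player 2's best replies: A→Z; B→W; C→X; D→X.
The unique mutual best reply is (D, X), giving (2, 4).
Player 1 earns 2 sequentially versus 2 at the Nash outcome: unchanged.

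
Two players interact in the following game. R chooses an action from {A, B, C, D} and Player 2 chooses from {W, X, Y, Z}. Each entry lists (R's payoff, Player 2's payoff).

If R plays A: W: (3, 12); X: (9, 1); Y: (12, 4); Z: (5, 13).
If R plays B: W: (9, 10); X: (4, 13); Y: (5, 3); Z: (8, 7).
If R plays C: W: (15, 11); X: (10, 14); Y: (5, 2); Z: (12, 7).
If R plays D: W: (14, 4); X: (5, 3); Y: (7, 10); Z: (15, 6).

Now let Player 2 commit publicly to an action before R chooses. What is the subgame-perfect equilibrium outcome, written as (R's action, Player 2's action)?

Solve by backward induction (Player 2 leads).
- W: BR = C, leader payoff 11.
- X: BR = C, leader payoff 14.
- Y: BR = A, leader payoff 4.
- Z: BR = D, leader payoff 6.
Maximizing over 11, 14, 4, 6, Player 2 chooses X. Subgame-perfect outcome: (C, X) with payoffs (10, 14).

(C, X)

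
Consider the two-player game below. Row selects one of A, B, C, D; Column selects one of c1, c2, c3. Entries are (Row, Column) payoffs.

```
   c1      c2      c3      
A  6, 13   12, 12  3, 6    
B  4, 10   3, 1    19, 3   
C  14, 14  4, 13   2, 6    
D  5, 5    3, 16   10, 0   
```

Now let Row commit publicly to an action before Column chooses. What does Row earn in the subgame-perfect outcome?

14

Work backward from Column's decision.
- A → Column plays c1 (best of 13, 12, 6); Row gets 6.
- B → Column plays c1 (best of 10, 1, 3); Row gets 4.
- C → Column plays c1 (best of 14, 13, 6); Row gets 14.
- D → Column plays c2 (best of 5, 16, 0); Row gets 3.
Row's induced payoffs are 6, 4, 14, 3, so Row commits to C. Subgame-perfect outcome: (C, c1) with payoffs (14, 14).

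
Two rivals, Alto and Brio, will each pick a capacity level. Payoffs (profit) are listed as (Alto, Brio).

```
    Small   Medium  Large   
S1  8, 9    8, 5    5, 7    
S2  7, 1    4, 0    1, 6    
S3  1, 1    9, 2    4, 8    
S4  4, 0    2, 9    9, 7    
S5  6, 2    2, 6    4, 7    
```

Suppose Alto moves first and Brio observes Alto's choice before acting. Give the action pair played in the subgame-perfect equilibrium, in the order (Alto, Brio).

(S1, Small)

Brio best-responds to each possible Alto move:
- S1 → Brio plays Small (best of 9, 5, 7); Alto gets 8.
- S2 → Brio plays Large (best of 1, 0, 6); Alto gets 1.
- S3 → Brio plays Large (best of 1, 2, 8); Alto gets 4.
- S4 → Brio plays Medium (best of 0, 9, 7); Alto gets 2.
- S5 → Brio plays Large (best of 2, 6, 7); Alto gets 4.
Maximizing over 8, 1, 4, 2, 4, Alto chooses S1. Subgame-perfect outcome: (S1, Small) with payoffs (8, 9).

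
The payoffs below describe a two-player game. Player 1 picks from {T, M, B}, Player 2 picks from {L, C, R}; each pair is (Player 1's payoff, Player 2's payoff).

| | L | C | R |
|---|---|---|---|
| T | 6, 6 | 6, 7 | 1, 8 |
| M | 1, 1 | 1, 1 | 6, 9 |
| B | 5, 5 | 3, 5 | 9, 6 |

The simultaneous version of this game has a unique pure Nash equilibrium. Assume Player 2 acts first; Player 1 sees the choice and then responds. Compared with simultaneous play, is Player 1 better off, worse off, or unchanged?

worse off

Work backward from Player 1's decision.
- L: Player 1 compares 6, 1, 5 and picks T; Player 2 would get 6.
- C: Player 1 compares 6, 1, 3 and picks T; Player 2 would get 7.
- R: Player 1 compares 1, 6, 9 and picks B; Player 2 would get 6.
Maximizing over 6, 7, 6, Player 2 chooses C. Subgame-perfect outcome: (T, C) with payoffs (6, 7).
For the simultaneous game, intersect best replies.
Player 1's best replies: L→T; C→T; R→B.
Player 2's best replies: T→R; M→R; B→R.
The unique mutual best reply is (B, R), giving (9, 6).
Player 1 earns 6 sequentially versus 9 at the Nash outcome: worse off.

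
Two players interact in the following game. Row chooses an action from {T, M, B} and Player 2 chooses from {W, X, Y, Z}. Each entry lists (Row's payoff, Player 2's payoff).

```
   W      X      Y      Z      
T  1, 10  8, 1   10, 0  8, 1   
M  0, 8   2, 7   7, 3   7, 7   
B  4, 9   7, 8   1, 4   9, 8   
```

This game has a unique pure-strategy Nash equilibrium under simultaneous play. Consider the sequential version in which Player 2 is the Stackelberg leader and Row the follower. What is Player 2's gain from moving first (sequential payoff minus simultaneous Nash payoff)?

0

Backward induction with Player 2 moving first.
- W: Row compares 1, 0, 4 and picks B; Player 2 would get 9.
- X: Row compares 8, 2, 7 and picks T; Player 2 would get 1.
- Y: Row compares 10, 7, 1 and picks T; Player 2 would get 0.
- Z: Row compares 8, 7, 9 and picks B; Player 2 would get 8.
Maximizing over 9, 1, 0, 8, Player 2 chooses W. Subgame-perfect outcome: (B, W) with payoffs (4, 9).
Now find the simultaneous Nash equilibrium.
Row's best replies: W→B; X→T; Y→T; Z→B.
Player 2's best replies: T→W; M→W; B→W.
Only (B, W) has each player best-responding; Nash payoffs (4, 9).
Player 2's commitment gain: 9 − 9 = 0.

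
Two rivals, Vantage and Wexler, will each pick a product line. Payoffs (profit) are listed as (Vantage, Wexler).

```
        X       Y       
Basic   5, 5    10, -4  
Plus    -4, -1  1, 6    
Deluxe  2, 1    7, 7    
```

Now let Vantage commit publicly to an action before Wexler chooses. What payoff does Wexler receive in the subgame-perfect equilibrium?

Work backward from Wexler's decision.
- Basic: BR = X, leader payoff 5.
- Plus: BR = Y, leader payoff 1.
- Deluxe: BR = Y, leader payoff 7.
Vantage's induced payoffs are 5, 1, 7, so Vantage commits to Deluxe. Subgame-perfect outcome: (Deluxe, Y) with payoffs (7, 7).

7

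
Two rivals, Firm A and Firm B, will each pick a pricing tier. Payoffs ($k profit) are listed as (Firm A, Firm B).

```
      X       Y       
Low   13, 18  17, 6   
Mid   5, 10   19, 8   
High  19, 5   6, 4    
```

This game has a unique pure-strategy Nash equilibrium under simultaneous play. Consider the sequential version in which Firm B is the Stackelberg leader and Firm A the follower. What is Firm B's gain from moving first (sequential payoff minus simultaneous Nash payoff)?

3

Firm A best-responds to each possible Firm B move:
- X → Firm A plays High (best of 13, 5, 19); Firm B gets 5.
- Y → Firm A plays Mid (best of 17, 19, 6); Firm B gets 8.
Among 5, 8, the best is 8 at Y. Subgame-perfect outcome: (Mid, Y) with payoffs (19, 8).
For the simultaneous game, intersect best replies.
Firm A's best replies: X→High; Y→Mid.
Firm B's best replies: Low→X; Mid→X; High→X.
Only (High, X) has each player best-responding; Nash payoffs (19, 5).
Firm B's commitment gain: 8 − 5 = 3.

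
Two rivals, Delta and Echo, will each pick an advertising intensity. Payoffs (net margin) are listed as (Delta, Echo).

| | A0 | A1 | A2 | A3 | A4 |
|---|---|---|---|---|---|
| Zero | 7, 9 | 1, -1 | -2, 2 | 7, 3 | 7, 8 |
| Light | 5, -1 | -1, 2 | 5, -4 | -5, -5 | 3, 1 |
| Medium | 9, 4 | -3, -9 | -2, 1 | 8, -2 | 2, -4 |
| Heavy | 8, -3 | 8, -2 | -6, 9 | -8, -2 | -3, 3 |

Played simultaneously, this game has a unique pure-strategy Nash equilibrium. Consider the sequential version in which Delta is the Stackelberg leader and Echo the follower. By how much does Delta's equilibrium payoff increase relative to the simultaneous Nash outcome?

Backward induction with Delta moving first.
- Zero → Echo plays A0 (best of 9, -1, 2, 3, 8); Delta gets 7.
- Light → Echo plays A1 (best of -1, 2, -4, -5, 1); Delta gets -1.
- Medium → Echo plays A0 (best of 4, -9, 1, -2, -4); Delta gets 9.
- Heavy → Echo plays A2 (best of -3, -2, 9, -2, 3); Delta gets -6.
Maximizing over 7, -1, 9, -6, Delta chooses Medium. Subgame-perfect outcome: (Medium, A0) with payoffs (9, 4).
Under simultaneous play:
Delta's best replies: A0→Medium; A1→Heavy; A2→Light; A3→Medium; A4→Zero.
Echo's best replies: Zero→A0; Light→A1; Medium→A0; Heavy→A2.
Only (Medium, A0) has each player best-responding; Nash payoffs (9, 4).
Delta's commitment gain: 9 − 9 = 0.

0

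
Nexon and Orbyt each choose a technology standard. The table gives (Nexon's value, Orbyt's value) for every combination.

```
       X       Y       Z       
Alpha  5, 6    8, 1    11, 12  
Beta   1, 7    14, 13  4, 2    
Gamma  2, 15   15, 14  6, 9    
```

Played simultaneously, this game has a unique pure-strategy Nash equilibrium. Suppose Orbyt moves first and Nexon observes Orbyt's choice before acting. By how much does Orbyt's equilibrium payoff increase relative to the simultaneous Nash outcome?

2

Backward induction with Orbyt moving first.
- X: Nexon compares 5, 1, 2 and picks Alpha; Orbyt would get 6.
- Y: Nexon compares 8, 14, 15 and picks Gamma; Orbyt would get 14.
- Z: Nexon compares 11, 4, 6 and picks Alpha; Orbyt would get 12.
Among 6, 14, 12, the best is 14 at Y. Subgame-perfect outcome: (Gamma, Y) with payoffs (15, 14).
For the simultaneous game, intersect best replies.
Nexon's best replies: X→Alpha; Y→Gamma; Z→Alpha.
Orbyt's best replies: Alpha→Z; Beta→Y; Gamma→X.
Only (Alpha, Z) has each player best-responding; Nash payoffs (11, 12).
Orbyt's commitment gain: 14 − 12 = 2.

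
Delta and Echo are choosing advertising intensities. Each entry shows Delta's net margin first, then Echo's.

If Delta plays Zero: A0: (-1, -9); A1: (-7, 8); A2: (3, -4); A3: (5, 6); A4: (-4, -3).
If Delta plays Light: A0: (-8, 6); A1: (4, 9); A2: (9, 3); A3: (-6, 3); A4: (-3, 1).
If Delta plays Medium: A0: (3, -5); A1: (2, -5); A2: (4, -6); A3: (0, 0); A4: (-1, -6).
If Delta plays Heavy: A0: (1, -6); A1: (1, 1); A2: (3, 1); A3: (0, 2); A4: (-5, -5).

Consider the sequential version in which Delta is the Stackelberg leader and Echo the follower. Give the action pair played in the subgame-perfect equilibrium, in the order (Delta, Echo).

Backward induction with Delta moving first.
- Zero: BR = A1, leader payoff -7.
- Light: BR = A1, leader payoff 4.
- Medium: BR = A3, leader payoff 0.
- Heavy: BR = A3, leader payoff 0.
Delta's induced payoffs are -7, 4, 0, 0, so Delta commits to Light. Subgame-perfect outcome: (Light, A1) with payoffs (4, 9).

(Light, A1)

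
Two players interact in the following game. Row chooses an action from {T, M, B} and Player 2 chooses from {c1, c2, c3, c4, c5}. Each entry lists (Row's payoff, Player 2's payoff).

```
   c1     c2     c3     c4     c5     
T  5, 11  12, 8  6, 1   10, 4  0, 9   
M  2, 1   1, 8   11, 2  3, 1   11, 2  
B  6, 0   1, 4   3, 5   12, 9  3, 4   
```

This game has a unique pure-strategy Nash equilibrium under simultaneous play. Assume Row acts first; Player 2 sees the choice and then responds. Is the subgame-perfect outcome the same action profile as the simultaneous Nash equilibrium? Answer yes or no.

yes

Player 2 best-responds to each possible Row move:
- T: BR = c1, leader payoff 5.
- M: BR = c2, leader payoff 1.
- B: BR = c4, leader payoff 12.
Among 5, 1, 12, the best is 12 at B. Subgame-perfect outcome: (B, c4) with payoffs (12, 9).
For the simultaneous game, intersect best replies.
Row's best replies: c1→B; c2→T; c3→M; c4→B; c5→M.
Player 2's best replies: T→c1; M→c2; B→c4.
The unique mutual best reply is (B, c4), giving (12, 9).
Sequential outcome (B, c4) coincides with the Nash profile (B, c4).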